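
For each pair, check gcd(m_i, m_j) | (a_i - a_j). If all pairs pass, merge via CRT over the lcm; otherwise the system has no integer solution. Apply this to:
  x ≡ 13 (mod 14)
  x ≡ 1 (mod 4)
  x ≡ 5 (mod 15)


Moduli 14, 4, 15 are not pairwise coprime, so CRT works modulo lcm(m_i) when all pairwise compatibility conditions hold.
Pairwise compatibility: gcd(m_i, m_j) must divide a_i - a_j for every pair.
Merge one congruence at a time:
  Start: x ≡ 13 (mod 14).
  Combine with x ≡ 1 (mod 4): gcd(14, 4) = 2; 1 - 13 = -12, which IS divisible by 2, so compatible.
    Write x = 13 + 14·t and substitute into x ≡ 1 (mod 4): 14·t ≡ 1 − 13 = -12 (mod 4).
    Divide the congruence (and modulus) by g = 2: 7·t ≡ -6 (mod 2).
    Reduce coefficients mod 2: 1·t ≡ 0 (mod 2).
    So t ≡ 0 (mod 2).
    Then x = 13 + 14·0 = 13, valid modulo lcm(14, 4) = 28: x ≡ 13 (mod 28).
  Combine with x ≡ 5 (mod 15): gcd(28, 15) = 1; 5 - 13 = -8, which IS divisible by 1, so compatible.
    Write x = 13 + 28·t and substitute into x ≡ 5 (mod 15): 28·t ≡ 5 − 13 = -8 (mod 15).
    Reduce coefficients mod 15: 13·t ≡ 7 (mod 15).
    The inverse of 13 mod 15 is 7 (since 13·7 = 91 = 6·15 + 1), so t ≡ 7·7 = 49 ≡ 4 (mod 15).
    Then x = 13 + 28·4 = 125, valid modulo lcm(28, 15) = 420: x ≡ 125 (mod 420).
Verify: 125 mod 14 = 13, 125 mod 4 = 1, 125 mod 15 = 5.

x ≡ 125 (mod 420).


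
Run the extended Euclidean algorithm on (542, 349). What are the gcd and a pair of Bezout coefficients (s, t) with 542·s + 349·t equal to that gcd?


Euclidean algorithm on (542, 349) — divide until remainder is 0:
  542 = 1 · 349 + 193
  349 = 1 · 193 + 156
  193 = 1 · 156 + 37
  156 = 4 · 37 + 8
  37 = 4 · 8 + 5
  8 = 1 · 5 + 3
  5 = 1 · 3 + 2
  3 = 1 · 2 + 1
  2 = 2 · 1 + 0
gcd(542, 349) = 1.
Track Bezout coefficients alongside the remainders: start with r₀ = 542 = a·1 + b·0 (s = 1, t = 0) and r₁ = 349 = a·0 + b·1 (s = 0, t = 1); each new remainder r_{k+1} = r_{k-1} − q_k·r_k inherits s_{k+1} = s_{k-1} − q_k·s_k, t_{k+1} = t_{k-1} − q_k·t_k, so r_k = a·s_k + b·t_k at every step:
  q = 1: r = 193, s = 1 − 1·0 = 1, t = 0 − 1·1 = -1  (check: 542·1 + 349·(-1) = 193)
  q = 1: r = 156, s = 0 − 1·1 = -1, t = 1 − 1·(-1) = 2  (check: 542·(-1) + 349·2 = 156)
  q = 1: r = 37, s = 1 − 1·(-1) = 2, t = -1 − 1·2 = -3  (check: 542·2 + 349·(-3) = 37)
  q = 4: r = 8, s = -1 − 4·2 = -9, t = 2 − 4·(-3) = 14  (check: 542·(-9) + 349·14 = 8)
  q = 4: r = 5, s = 2 − 4·(-9) = 38, t = -3 − 4·14 = -59  (check: 542·38 + 349·(-59) = 5)
  q = 1: r = 3, s = -9 − 1·38 = -47, t = 14 − 1·(-59) = 73  (check: 542·(-47) + 349·73 = 3)
  q = 1: r = 2, s = 38 − 1·(-47) = 85, t = -59 − 1·73 = -132  (check: 542·85 + 349·(-132) = 2)
  q = 1: r = 1, s = -47 − 1·85 = -132, t = 73 − 1·(-132) = 205  (check: 542·(-132) + 349·205 = 1)
The row with r = 1 (the gcd) gives the Bezout coefficients s = -132, t = 205.
Result: 542 · (-132) + 349 · (205) = 1.

gcd(542, 349) = 1; s = -132, t = 205 (check: 542·(-132) + 349·205 = 1).


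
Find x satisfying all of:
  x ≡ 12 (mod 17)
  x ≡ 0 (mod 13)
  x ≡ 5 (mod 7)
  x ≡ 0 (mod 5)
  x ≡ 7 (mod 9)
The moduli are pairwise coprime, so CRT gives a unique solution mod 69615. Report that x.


Product of moduli M = 17 · 13 · 7 · 5 · 9 = 69615.
Merge one congruence at a time:
  Start: x ≡ 12 (mod 17).
  Combine with x ≡ 0 (mod 13); new modulus lcm = 221.
    Write x = 12 + 17·t and substitute into x ≡ 0 (mod 13): 17·t ≡ 0 − 12 = -12 (mod 13).
    Reduce coefficients mod 13: 4·t ≡ 1 (mod 13).
    The inverse of 4 mod 13 is 10 (since 4·10 = 40 = 3·13 + 1), so t ≡ 10·1 = 10 ≡ 10 (mod 13).
    Then x = 12 + 17·10 = 182, valid modulo lcm(17, 13) = 221: x ≡ 182 (mod 221).
  Combine with x ≡ 5 (mod 7); new modulus lcm = 1547.
    Write x = 182 + 221·t and substitute into x ≡ 5 (mod 7): 221·t ≡ 5 − 182 = -177 (mod 7).
    Reduce coefficients mod 7: 4·t ≡ 5 (mod 7).
    The inverse of 4 mod 7 is 2 (since 4·2 = 8 = 1·7 + 1), so t ≡ 2·5 = 10 ≡ 3 (mod 7).
    Then x = 182 + 221·3 = 845, valid modulo lcm(221, 7) = 1547: x ≡ 845 (mod 1547).
  Combine with x ≡ 0 (mod 5); new modulus lcm = 7735.
    Write x = 845 + 1547·t and substitute into x ≡ 0 (mod 5): 1547·t ≡ 0 − 845 = -845 (mod 5).
    Reduce coefficients mod 5: 2·t ≡ 0 (mod 5).
    The inverse of 2 mod 5 is 3 (since 2·3 = 6 = 1·5 + 1), so t ≡ 3·0 = 0 ≡ 0 (mod 5).
    Then x = 845 + 1547·0 = 845, valid modulo lcm(1547, 5) = 7735: x ≡ 845 (mod 7735).
  Combine with x ≡ 7 (mod 9); new modulus lcm = 69615.
    Write x = 845 + 7735·t and substitute into x ≡ 7 (mod 9): 7735·t ≡ 7 − 845 = -838 (mod 9).
    Reduce coefficients mod 9: 4·t ≡ 8 (mod 9).
    The inverse of 4 mod 9 is 7 (since 4·7 = 28 = 3·9 + 1), so t ≡ 7·8 = 56 ≡ 2 (mod 9).
    Then x = 845 + 7735·2 = 16315, valid modulo lcm(7735, 9) = 69615: x ≡ 16315 (mod 69615).
Verify against each original: 16315 mod 17 = 12, 16315 mod 13 = 0, 16315 mod 7 = 5, 16315 mod 5 = 0, 16315 mod 9 = 7.

x ≡ 16315 (mod 69615).


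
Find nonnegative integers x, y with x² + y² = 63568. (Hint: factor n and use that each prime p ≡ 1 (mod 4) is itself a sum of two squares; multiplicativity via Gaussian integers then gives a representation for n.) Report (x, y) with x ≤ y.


Step 1: Factor n = 63568 = 2^4 · 29 · 137.
Step 2: Check the mod-4 condition on each prime factor: 2 = 2 (special); 29 ≡ 1 (mod 4), exponent 1; 137 ≡ 1 (mod 4), exponent 1.
All primes ≡ 3 (mod 4) appear to even exponent (or don't appear), so by the two-squares theorem n IS expressible as a sum of two squares.
Step 3: Build a representation. Group n = k² · m with k = 4 and m = 29 · 137 = 3973 (a product of primes ≡ 1 (mod 4)); a representation of m scales to one of n via (k·x)² + (k·y)² = k²(x² + y²). Each prime p ≡ 1 (mod 4) is itself a sum of two squares; find a² by testing p − a² for a perfect square:
  29: 29 − 1² = 28, 29 − 2² = 25 = 5² ⇒ 29 = 2² + 5².
  137: 137 − 1² = 136, 137 − 2² = 133, 137 − 3² = 128, 137 − 4² = 121 = 11² ⇒ 137 = 4² + 11².
  Combine using the Brahmagupta–Fibonacci identity (a² + b²)(c² + d²) = (ac − bd)² + (ad + bc)² = (ac + bd)² + (ad − bc)²:
  29 · 137 = 3973: from (2² + 5²)(4² + 11²), take (2·4 − 5·11, 2·11 + 5·4) = (8 − 55, 22 + 20) = (-47, 42); dropping signs (only squares matter) gives (47, 42); check 47² + 42² = 2209 + 1764 = 3973 ✓.
  Scale by k = 4: (4·47, 4·42) = (188, 168).
Step 4: Order so x ≤ y and verify: 168² + 188² = 28224 + 35344 = 63568 = n. ✓

n = 63568 = 168² + 188² (one valid representation with x ≤ y).


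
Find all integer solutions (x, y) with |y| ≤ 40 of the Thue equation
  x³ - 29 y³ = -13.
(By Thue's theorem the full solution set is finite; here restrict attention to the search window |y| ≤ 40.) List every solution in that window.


The equation is x³ - 29y³ = -13. For fixed y, x³ = 29·y³ − 13, so a solution requires the RHS to be a perfect cube.
Strategy: iterate y from -40 to 40, compute RHS = 29·y³ − 13, and check whether it is a (positive or negative) perfect cube.
Check small values of y:
  y = 0: RHS = -13 is not a perfect cube.
  y = 1: RHS = 16 is not a perfect cube.
  y = -1: RHS = -42 is not a perfect cube.
  y = 2: RHS = 219 is not a perfect cube.
  y = -2: RHS = -245 is not a perfect cube.
  y = 3: RHS = 770 is not a perfect cube.
  y = -3: RHS = -796 is not a perfect cube.
Continuing the search up to |y| = 40 finds no solutions either.
No (x, y) in the scanned range satisfies the equation.

No integer solutions with |y| ≤ 40.


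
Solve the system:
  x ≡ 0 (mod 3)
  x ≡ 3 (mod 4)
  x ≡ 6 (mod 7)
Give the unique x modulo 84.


Moduli 3, 4, 7 are pairwise coprime; by CRT there is a unique solution modulo M = 3 · 4 · 7 = 84.
Solve pairwise, accumulating the modulus:
  Start with x ≡ 0 (mod 3).
  Combine with x ≡ 3 (mod 4): since gcd(3, 4) = 1, we get a unique residue mod 12.
    Write x = 0 + 3·t and substitute into x ≡ 3 (mod 4): 3·t ≡ 3 − 0 = 3 (mod 4).
    The inverse of 3 mod 4 is 3 (since 3·3 = 9 = 2·4 + 1), so t ≡ 3·3 = 9 ≡ 1 (mod 4).
    Then x = 0 + 3·1 = 3, valid modulo lcm(3, 4) = 12: x ≡ 3 (mod 12).
  Combine with x ≡ 6 (mod 7): since gcd(12, 7) = 1, we get a unique residue mod 84.
    Write x = 3 + 12·t and substitute into x ≡ 6 (mod 7): 12·t ≡ 6 − 3 = 3 (mod 7).
    Reduce coefficients mod 7: 5·t ≡ 3 (mod 7).
    The inverse of 5 mod 7 is 3 (since 5·3 = 15 = 2·7 + 1), so t ≡ 3·3 = 9 ≡ 2 (mod 7).
    Then x = 3 + 12·2 = 27, valid modulo lcm(12, 7) = 84: x ≡ 27 (mod 84).
Verify: 27 mod 3 = 0 ✓, 27 mod 4 = 3 ✓, 27 mod 7 = 6 ✓.

x ≡ 27 (mod 84).


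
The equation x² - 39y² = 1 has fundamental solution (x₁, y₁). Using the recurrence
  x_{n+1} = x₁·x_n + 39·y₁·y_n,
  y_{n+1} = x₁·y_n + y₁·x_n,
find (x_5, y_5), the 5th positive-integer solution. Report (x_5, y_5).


Step 1: Find the fundamental solution (x₁, y₁) of x² - 39y² = 1.
  Expand √39 as a continued fraction. a₀ = ⌊√39⌋ = 6; iterate m_{k+1} = d_k·a_k − m_k, d_{k+1} = (39 − m_{k+1}²)/d_k, a_{k+1} = ⌊(a₀ + m_{k+1})/d_{k+1}⌋ (starting m₀ = 0, d₀ = 1), with convergents p_k = a_k·p_{k-1} + p_{k-2}, q_k = a_k·q_{k-1} + q_{k-2} (p₋₁ = 1, q₋₁ = 0):
  k = 0: a₀ = 6; p₀/q₀ = 6/1; p₀² − 39·q₀² = 36 − 39 = -3.
  k = 1: m = 6, d = 3, a = ⌊(6 + 6)/3⌋ = 4; p/q = (4·6 + 1)/(4·1 + 0) = 25/4; p² − 39·q² = 625 − 624 = 1.
  The first convergent with p² − 39·q² = 1 gives the fundamental solution (x₁, y₁) = (25, 4).
Step 2: Apply the recurrence (x_{n+1}, y_{n+1}) = (x₁x_n + 39y₁y_n, x₁y_n + y₁x_n) repeatedly.
  From (x_1, y_1) = (25, 4): x_2 = 25·25 + 39·4·4 = 1249; y_2 = 25·4 + 4·25 = 200.
  From (x_2, y_2) = (1249, 200): x_3 = 25·1249 + 39·4·200 = 62425; y_3 = 25·200 + 4·1249 = 9996.
  From (x_3, y_3) = (62425, 9996): x_4 = 25·62425 + 39·4·9996 = 3120001; y_4 = 25·9996 + 4·62425 = 499600.
  From (x_4, y_4) = (3120001, 499600): x_5 = 25·3120001 + 39·4·499600 = 155937625; y_5 = 25·499600 + 4·3120001 = 24970004.
Step 3: Verify x_5² - 39·y_5² = 24316542890640625 - 24316542890640624 = 1 (should be 1). ✓

(x_1, y_1) = (25, 4); (x_5, y_5) = (155937625, 24970004).


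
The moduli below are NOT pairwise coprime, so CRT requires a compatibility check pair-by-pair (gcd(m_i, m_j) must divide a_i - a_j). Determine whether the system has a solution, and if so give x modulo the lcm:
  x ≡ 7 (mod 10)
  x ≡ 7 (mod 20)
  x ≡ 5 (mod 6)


Moduli 10, 20, 6 are not pairwise coprime, so CRT works modulo lcm(m_i) when all pairwise compatibility conditions hold.
Pairwise compatibility: gcd(m_i, m_j) must divide a_i - a_j for every pair.
Merge one congruence at a time:
  Start: x ≡ 7 (mod 10).
  Combine with x ≡ 7 (mod 20): gcd(10, 20) = 10; 7 - 7 = 0, which IS divisible by 10, so compatible.
    Write x = 7 + 10·t and substitute into x ≡ 7 (mod 20): 10·t ≡ 7 − 7 = 0 (mod 20).
    Divide the congruence (and modulus) by g = 10: 1·t ≡ 0 (mod 2).
    So t ≡ 0 (mod 2).
    Then x = 7 + 10·0 = 7, valid modulo lcm(10, 20) = 20: x ≡ 7 (mod 20).
  Combine with x ≡ 5 (mod 6): gcd(20, 6) = 2; 5 - 7 = -2, which IS divisible by 2, so compatible.
    Write x = 7 + 20·t and substitute into x ≡ 5 (mod 6): 20·t ≡ 5 − 7 = -2 (mod 6).
    Divide the congruence (and modulus) by g = 2: 10·t ≡ -1 (mod 3).
    Reduce coefficients mod 3: 1·t ≡ 2 (mod 3).
    So t ≡ 2 (mod 3).
    Then x = 7 + 20·2 = 47, valid modulo lcm(20, 6) = 60: x ≡ 47 (mod 60).
Verify: 47 mod 10 = 7, 47 mod 20 = 7, 47 mod 6 = 5.

x ≡ 47 (mod 60).


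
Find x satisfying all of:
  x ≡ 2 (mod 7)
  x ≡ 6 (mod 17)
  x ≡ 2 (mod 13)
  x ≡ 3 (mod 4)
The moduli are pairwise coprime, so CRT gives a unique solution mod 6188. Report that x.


Product of moduli M = 7 · 17 · 13 · 4 = 6188.
Merge one congruence at a time:
  Start: x ≡ 2 (mod 7).
  Combine with x ≡ 6 (mod 17); new modulus lcm = 119.
    Write x = 2 + 7·t and substitute into x ≡ 6 (mod 17): 7·t ≡ 6 − 2 = 4 (mod 17).
    The inverse of 7 mod 17 is 5 (since 7·5 = 35 = 2·17 + 1), so t ≡ 5·4 = 20 ≡ 3 (mod 17).
    Then x = 2 + 7·3 = 23, valid modulo lcm(7, 17) = 119: x ≡ 23 (mod 119).
  Combine with x ≡ 2 (mod 13); new modulus lcm = 1547.
    Write x = 23 + 119·t and substitute into x ≡ 2 (mod 13): 119·t ≡ 2 − 23 = -21 (mod 13).
    Reduce coefficients mod 13: 2·t ≡ 5 (mod 13).
    The inverse of 2 mod 13 is 7 (since 2·7 = 14 = 1·13 + 1), so t ≡ 7·5 = 35 ≡ 9 (mod 13).
    Then x = 23 + 119·9 = 1094, valid modulo lcm(119, 13) = 1547: x ≡ 1094 (mod 1547).
  Combine with x ≡ 3 (mod 4); new modulus lcm = 6188.
    Write x = 1094 + 1547·t and substitute into x ≡ 3 (mod 4): 1547·t ≡ 3 − 1094 = -1091 (mod 4).
    Reduce coefficients mod 4: 3·t ≡ 1 (mod 4).
    The inverse of 3 mod 4 is 3 (since 3·3 = 9 = 2·4 + 1), so t ≡ 3·1 = 3 ≡ 3 (mod 4).
    Then x = 1094 + 1547·3 = 5735, valid modulo lcm(1547, 4) = 6188: x ≡ 5735 (mod 6188).
Verify against each original: 5735 mod 7 = 2, 5735 mod 17 = 6, 5735 mod 13 = 2, 5735 mod 4 = 3.

x ≡ 5735 (mod 6188).


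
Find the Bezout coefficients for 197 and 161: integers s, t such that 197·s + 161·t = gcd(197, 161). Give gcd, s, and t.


Euclidean algorithm on (197, 161) — divide until remainder is 0:
  197 = 1 · 161 + 36
  161 = 4 · 36 + 17
  36 = 2 · 17 + 2
  17 = 8 · 2 + 1
  2 = 2 · 1 + 0
gcd(197, 161) = 1.
Track Bezout coefficients alongside the remainders: start with r₀ = 197 = a·1 + b·0 (s = 1, t = 0) and r₁ = 161 = a·0 + b·1 (s = 0, t = 1); each new remainder r_{k+1} = r_{k-1} − q_k·r_k inherits s_{k+1} = s_{k-1} − q_k·s_k, t_{k+1} = t_{k-1} − q_k·t_k, so r_k = a·s_k + b·t_k at every step:
  q = 1: r = 36, s = 1 − 1·0 = 1, t = 0 − 1·1 = -1  (check: 197·1 + 161·(-1) = 36)
  q = 4: r = 17, s = 0 − 4·1 = -4, t = 1 − 4·(-1) = 5  (check: 197·(-4) + 161·5 = 17)
  q = 2: r = 2, s = 1 − 2·(-4) = 9, t = -1 − 2·5 = -11  (check: 197·9 + 161·(-11) = 2)
  q = 8: r = 1, s = -4 − 8·9 = -76, t = 5 − 8·(-11) = 93  (check: 197·(-76) + 161·93 = 1)
The row with r = 1 (the gcd) gives the Bezout coefficients s = -76, t = 93.
Result: 197 · (-76) + 161 · (93) = 1.

gcd(197, 161) = 1; s = -76, t = 93 (check: 197·(-76) + 161·93 = 1).


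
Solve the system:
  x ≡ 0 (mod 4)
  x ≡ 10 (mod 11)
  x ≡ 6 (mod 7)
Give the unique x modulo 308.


Moduli 4, 11, 7 are pairwise coprime; by CRT there is a unique solution modulo M = 4 · 11 · 7 = 308.
Solve pairwise, accumulating the modulus:
  Start with x ≡ 0 (mod 4).
  Combine with x ≡ 10 (mod 11): since gcd(4, 11) = 1, we get a unique residue mod 44.
    Write x = 0 + 4·t and substitute into x ≡ 10 (mod 11): 4·t ≡ 10 − 0 = 10 (mod 11).
    The inverse of 4 mod 11 is 3 (since 4·3 = 12 = 1·11 + 1), so t ≡ 3·10 = 30 ≡ 8 (mod 11).
    Then x = 0 + 4·8 = 32, valid modulo lcm(4, 11) = 44: x ≡ 32 (mod 44).
  Combine with x ≡ 6 (mod 7): since gcd(44, 7) = 1, we get a unique residue mod 308.
    Write x = 32 + 44·t and substitute into x ≡ 6 (mod 7): 44·t ≡ 6 − 32 = -26 (mod 7).
    Reduce coefficients mod 7: 2·t ≡ 2 (mod 7).
    The inverse of 2 mod 7 is 4 (since 2·4 = 8 = 1·7 + 1), so t ≡ 4·2 = 8 ≡ 1 (mod 7).
    Then x = 32 + 44·1 = 76, valid modulo lcm(44, 7) = 308: x ≡ 76 (mod 308).
Verify: 76 mod 4 = 0 ✓, 76 mod 11 = 10 ✓, 76 mod 7 = 6 ✓.

x ≡ 76 (mod 308).


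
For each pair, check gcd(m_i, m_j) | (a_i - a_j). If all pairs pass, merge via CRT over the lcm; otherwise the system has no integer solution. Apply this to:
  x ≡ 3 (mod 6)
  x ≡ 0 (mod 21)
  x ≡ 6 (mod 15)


Moduli 6, 21, 15 are not pairwise coprime, so CRT works modulo lcm(m_i) when all pairwise compatibility conditions hold.
Pairwise compatibility: gcd(m_i, m_j) must divide a_i - a_j for every pair.
Merge one congruence at a time:
  Start: x ≡ 3 (mod 6).
  Combine with x ≡ 0 (mod 21): gcd(6, 21) = 3; 0 - 3 = -3, which IS divisible by 3, so compatible.
    Write x = 3 + 6·t and substitute into x ≡ 0 (mod 21): 6·t ≡ 0 − 3 = -3 (mod 21).
    Divide the congruence (and modulus) by g = 3: 2·t ≡ -1 (mod 7).
    Reduce coefficients mod 7: 2·t ≡ 6 (mod 7).
    The inverse of 2 mod 7 is 4 (since 2·4 = 8 = 1·7 + 1), so t ≡ 4·6 = 24 ≡ 3 (mod 7).
    Then x = 3 + 6·3 = 21, valid modulo lcm(6, 21) = 42: x ≡ 21 (mod 42).
  Combine with x ≡ 6 (mod 15): gcd(42, 15) = 3; 6 - 21 = -15, which IS divisible by 3, so compatible.
    Write x = 21 + 42·t and substitute into x ≡ 6 (mod 15): 42·t ≡ 6 − 21 = -15 (mod 15).
    Divide the congruence (and modulus) by g = 3: 14·t ≡ -5 (mod 5).
    Reduce coefficients mod 5: 4·t ≡ 0 (mod 5).
    The inverse of 4 mod 5 is 4 (since 4·4 = 16 = 3·5 + 1), so t ≡ 4·0 = 0 ≡ 0 (mod 5).
    Then x = 21 + 42·0 = 21, valid modulo lcm(42, 15) = 210: x ≡ 21 (mod 210).
Verify: 21 mod 6 = 3, 21 mod 21 = 0, 21 mod 15 = 6.

x ≡ 21 (mod 210).


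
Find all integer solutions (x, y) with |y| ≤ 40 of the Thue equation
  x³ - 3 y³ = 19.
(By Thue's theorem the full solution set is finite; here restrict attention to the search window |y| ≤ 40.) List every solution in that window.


The equation is x³ - 3y³ = 19. For fixed y, x³ = 3·y³ + 19, so a solution requires the RHS to be a perfect cube.
Strategy: iterate y from -40 to 40, compute RHS = 3·y³ + 19, and check whether it is a (positive or negative) perfect cube.
Check small values of y:
  y = 0: RHS = 19 is not a perfect cube.
  y = 1: RHS = 22 is not a perfect cube.
  y = -1: RHS = 16 is not a perfect cube.
  y = 2: RHS = 43 is not a perfect cube.
  y = -2: RHS = -5 is not a perfect cube.
  y = 3: RHS = 100 is not a perfect cube.
  y = -3: RHS = -62 is not a perfect cube.
Continuing the search up to |y| = 40 finds no solutions either.
No (x, y) in the scanned range satisfies the equation.

No integer solutions with |y| ≤ 40.


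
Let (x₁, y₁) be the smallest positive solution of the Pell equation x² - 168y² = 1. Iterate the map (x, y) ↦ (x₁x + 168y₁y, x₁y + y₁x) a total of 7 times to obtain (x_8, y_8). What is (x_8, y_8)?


Step 1: Find the fundamental solution (x₁, y₁) of x² - 168y² = 1.
  Expand √168 as a continued fraction. a₀ = ⌊√168⌋ = 12; iterate m_{k+1} = d_k·a_k − m_k, d_{k+1} = (168 − m_{k+1}²)/d_k, a_{k+1} = ⌊(a₀ + m_{k+1})/d_{k+1}⌋ (starting m₀ = 0, d₀ = 1), with convergents p_k = a_k·p_{k-1} + p_{k-2}, q_k = a_k·q_{k-1} + q_{k-2} (p₋₁ = 1, q₋₁ = 0):
  k = 0: a₀ = 12; p₀/q₀ = 12/1; p₀² − 168·q₀² = 144 − 168 = -24.
  k = 1: m = 12, d = 24, a = ⌊(12 + 12)/24⌋ = 1; p/q = (1·12 + 1)/(1·1 + 0) = 13/1; p² − 168·q² = 169 − 168 = 1.
  The first convergent with p² − 168·q² = 1 gives the fundamental solution (x₁, y₁) = (13, 1).
Step 2: Apply the recurrence (x_{n+1}, y_{n+1}) = (x₁x_n + 168y₁y_n, x₁y_n + y₁x_n) repeatedly.
  From (x_1, y_1) = (13, 1): x_2 = 13·13 + 168·1·1 = 337; y_2 = 13·1 + 1·13 = 26.
  From (x_2, y_2) = (337, 26): x_3 = 13·337 + 168·1·26 = 8749; y_3 = 13·26 + 1·337 = 675.
  From (x_3, y_3) = (8749, 675): x_4 = 13·8749 + 168·1·675 = 227137; y_4 = 13·675 + 1·8749 = 17524.
  From (x_4, y_4) = (227137, 17524): x_5 = 13·227137 + 168·1·17524 = 5896813; y_5 = 13·17524 + 1·227137 = 454949.
  From (x_5, y_5) = (5896813, 454949): x_6 = 13·5896813 + 168·1·454949 = 153090001; y_6 = 13·454949 + 1·5896813 = 11811150.
  From (x_6, y_6) = (153090001, 11811150): x_7 = 13·153090001 + 168·1·11811150 = 3974443213; y_7 = 13·11811150 + 1·153090001 = 306634951.
  From (x_7, y_7) = (3974443213, 306634951): x_8 = 13·3974443213 + 168·1·306634951 = 103182433537; y_8 = 13·306634951 + 1·3974443213 = 7960697576.
Step 3: Verify x_8² - 168·y_8² = 10646614590617422330369 - 10646614590617422330368 = 1 (should be 1). ✓

(x_1, y_1) = (13, 1); (x_8, y_8) = (103182433537, 7960697576).


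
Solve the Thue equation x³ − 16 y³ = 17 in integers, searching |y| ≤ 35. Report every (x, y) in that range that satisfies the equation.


The equation is x³ - 16y³ = 17. For fixed y, x³ = 16·y³ + 17, so a solution requires the RHS to be a perfect cube.
Strategy: iterate y from -35 to 35, compute RHS = 16·y³ + 17, and check whether it is a (positive or negative) perfect cube.
Check small values of y:
  y = 0: RHS = 17 is not a perfect cube.
  y = 1: RHS = 33 is not a perfect cube.
  y = -1: RHS = 1 = (1)³ ⇒ x = 1 works.
  y = 2: RHS = 145 is not a perfect cube.
  y = -2: RHS = -111 is not a perfect cube.
  y = 3: RHS = 449 is not a perfect cube.
  y = -3: RHS = -415 is not a perfect cube.
Continuing the search up to |y| = 35 finds no further solutions beyond those listed.
Collected solutions: (1, -1).

Solutions (with |y| ≤ 35): (1, -1).


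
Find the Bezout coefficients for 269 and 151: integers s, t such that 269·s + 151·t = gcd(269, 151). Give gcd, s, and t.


Euclidean algorithm on (269, 151) — divide until remainder is 0:
  269 = 1 · 151 + 118
  151 = 1 · 118 + 33
  118 = 3 · 33 + 19
  33 = 1 · 19 + 14
  19 = 1 · 14 + 5
  14 = 2 · 5 + 4
  5 = 1 · 4 + 1
  4 = 4 · 1 + 0
gcd(269, 151) = 1.
Track Bezout coefficients alongside the remainders: start with r₀ = 269 = a·1 + b·0 (s = 1, t = 0) and r₁ = 151 = a·0 + b·1 (s = 0, t = 1); each new remainder r_{k+1} = r_{k-1} − q_k·r_k inherits s_{k+1} = s_{k-1} − q_k·s_k, t_{k+1} = t_{k-1} − q_k·t_k, so r_k = a·s_k + b·t_k at every step:
  q = 1: r = 118, s = 1 − 1·0 = 1, t = 0 − 1·1 = -1  (check: 269·1 + 151·(-1) = 118)
  q = 1: r = 33, s = 0 − 1·1 = -1, t = 1 − 1·(-1) = 2  (check: 269·(-1) + 151·2 = 33)
  q = 3: r = 19, s = 1 − 3·(-1) = 4, t = -1 − 3·2 = -7  (check: 269·4 + 151·(-7) = 19)
  q = 1: r = 14, s = -1 − 1·4 = -5, t = 2 − 1·(-7) = 9  (check: 269·(-5) + 151·9 = 14)
  q = 1: r = 5, s = 4 − 1·(-5) = 9, t = -7 − 1·9 = -16  (check: 269·9 + 151·(-16) = 5)
  q = 2: r = 4, s = -5 − 2·9 = -23, t = 9 − 2·(-16) = 41  (check: 269·(-23) + 151·41 = 4)
  q = 1: r = 1, s = 9 − 1·(-23) = 32, t = -16 − 1·41 = -57  (check: 269·32 + 151·(-57) = 1)
The row with r = 1 (the gcd) gives the Bezout coefficients s = 32, t = -57.
Result: 269 · (32) + 151 · (-57) = 1.

gcd(269, 151) = 1; s = 32, t = -57 (check: 269·32 + 151·(-57) = 1).


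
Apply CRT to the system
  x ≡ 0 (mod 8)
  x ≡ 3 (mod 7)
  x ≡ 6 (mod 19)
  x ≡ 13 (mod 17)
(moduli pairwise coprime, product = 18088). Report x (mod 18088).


Product of moduli M = 8 · 7 · 19 · 17 = 18088.
Merge one congruence at a time:
  Start: x ≡ 0 (mod 8).
  Combine with x ≡ 3 (mod 7); new modulus lcm = 56.
    Write x = 0 + 8·t and substitute into x ≡ 3 (mod 7): 8·t ≡ 3 − 0 = 3 (mod 7).
    Reduce coefficients mod 7: 1·t ≡ 3 (mod 7).
    So t ≡ 3 (mod 7).
    Then x = 0 + 8·3 = 24, valid modulo lcm(8, 7) = 56: x ≡ 24 (mod 56).
  Combine with x ≡ 6 (mod 19); new modulus lcm = 1064.
    Write x = 24 + 56·t and substitute into x ≡ 6 (mod 19): 56·t ≡ 6 − 24 = -18 (mod 19).
    Reduce coefficients mod 19: 18·t ≡ 1 (mod 19).
    The inverse of 18 mod 19 is 18 (since 18·18 = 324 = 17·19 + 1), so t ≡ 18·1 = 18 ≡ 18 (mod 19).
    Then x = 24 + 56·18 = 1032, valid modulo lcm(56, 19) = 1064: x ≡ 1032 (mod 1064).
  Combine with x ≡ 13 (mod 17); new modulus lcm = 18088.
    Write x = 1032 + 1064·t and substitute into x ≡ 13 (mod 17): 1064·t ≡ 13 − 1032 = -1019 (mod 17).
    Reduce coefficients mod 17: 10·t ≡ 1 (mod 17).
    The inverse of 10 mod 17 is 12 (since 10·12 = 120 = 7·17 + 1), so t ≡ 12·1 = 12 ≡ 12 (mod 17).
    Then x = 1032 + 1064·12 = 13800, valid modulo lcm(1064, 17) = 18088: x ≡ 13800 (mod 18088).
Verify against each original: 13800 mod 8 = 0, 13800 mod 7 = 3, 13800 mod 19 = 6, 13800 mod 17 = 13.

x ≡ 13800 (mod 18088).


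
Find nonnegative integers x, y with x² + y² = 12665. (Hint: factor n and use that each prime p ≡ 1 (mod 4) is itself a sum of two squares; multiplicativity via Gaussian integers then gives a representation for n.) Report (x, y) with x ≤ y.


Step 1: Factor n = 12665 = 5 · 17 · 149.
Step 2: Check the mod-4 condition on each prime factor: 5 ≡ 1 (mod 4), exponent 1; 17 ≡ 1 (mod 4), exponent 1; 149 ≡ 1 (mod 4), exponent 1.
All primes ≡ 3 (mod 4) appear to even exponent (or don't appear), so by the two-squares theorem n IS expressible as a sum of two squares.
Step 3: Build a representation. Here n = 5 · 17 · 149 is a product of primes ≡ 1 (mod 4). Each prime p ≡ 1 (mod 4) is itself a sum of two squares; find a² by testing p − a² for a perfect square:
  5: 5 − 1² = 4 = 2² ⇒ 5 = 1² + 2².
  17: 17 − 1² = 16 = 4² ⇒ 17 = 1² + 4².
  149: 149 − 1² = 148, 149 − 2² = 145, 149 − 3² = 140, 149 − 4² = 133, 149 − 5² = 124, 149 − 6² = 113, 149 − 7² = 100 = 10² ⇒ 149 = 7² + 10².
  Combine using the Brahmagupta–Fibonacci identity (a² + b²)(c² + d²) = (ac − bd)² + (ad + bc)² = (ac + bd)² + (ad − bc)²:
  5 · 17 = 85: from (1² + 2²)(1² + 4²), take (1·1 − 2·4, 1·4 + 2·1) = (1 − 8, 4 + 2) = (-7, 6); dropping signs (only squares matter) gives (7, 6); check 7² + 6² = 49 + 36 = 85 ✓.
  85 · 149 = 12665: from (7² + 6²)(7² + 10²), take (7·7 − 6·10, 7·10 + 6·7) = (49 − 60, 70 + 42) = (-11, 112); dropping signs (only squares matter) gives (11, 112); check 11² + 112² = 121 + 12544 = 12665 ✓.
Step 4: Order so x ≤ y and verify: 11² + 112² = 121 + 12544 = 12665 = n. ✓

n = 12665 = 11² + 112² (one valid representation with x ≤ y).


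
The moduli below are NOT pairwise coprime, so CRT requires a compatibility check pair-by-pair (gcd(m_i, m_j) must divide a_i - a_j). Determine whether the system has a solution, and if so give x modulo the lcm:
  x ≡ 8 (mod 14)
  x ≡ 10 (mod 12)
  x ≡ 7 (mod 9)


Moduli 14, 12, 9 are not pairwise coprime, so CRT works modulo lcm(m_i) when all pairwise compatibility conditions hold.
Pairwise compatibility: gcd(m_i, m_j) must divide a_i - a_j for every pair.
Merge one congruence at a time:
  Start: x ≡ 8 (mod 14).
  Combine with x ≡ 10 (mod 12): gcd(14, 12) = 2; 10 - 8 = 2, which IS divisible by 2, so compatible.
    Write x = 8 + 14·t and substitute into x ≡ 10 (mod 12): 14·t ≡ 10 − 8 = 2 (mod 12).
    Divide the congruence (and modulus) by g = 2: 7·t ≡ 1 (mod 6).
    Reduce coefficients mod 6: 1·t ≡ 1 (mod 6).
    So t ≡ 1 (mod 6).
    Then x = 8 + 14·1 = 22, valid modulo lcm(14, 12) = 84: x ≡ 22 (mod 84).
  Combine with x ≡ 7 (mod 9): gcd(84, 9) = 3; 7 - 22 = -15, which IS divisible by 3, so compatible.
    Write x = 22 + 84·t and substitute into x ≡ 7 (mod 9): 84·t ≡ 7 − 22 = -15 (mod 9).
    Divide the congruence (and modulus) by g = 3: 28·t ≡ -5 (mod 3).
    Reduce coefficients mod 3: 1·t ≡ 1 (mod 3).
    So t ≡ 1 (mod 3).
    Then x = 22 + 84·1 = 106, valid modulo lcm(84, 9) = 252: x ≡ 106 (mod 252).
Verify: 106 mod 14 = 8, 106 mod 12 = 10, 106 mod 9 = 7.

x ≡ 106 (mod 252).


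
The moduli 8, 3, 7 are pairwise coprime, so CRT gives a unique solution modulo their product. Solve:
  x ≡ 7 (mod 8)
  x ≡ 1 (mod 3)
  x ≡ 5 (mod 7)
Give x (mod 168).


Moduli 8, 3, 7 are pairwise coprime; by CRT there is a unique solution modulo M = 8 · 3 · 7 = 168.
Solve pairwise, accumulating the modulus:
  Start with x ≡ 7 (mod 8).
  Combine with x ≡ 1 (mod 3): since gcd(8, 3) = 1, we get a unique residue mod 24.
    Write x = 7 + 8·t and substitute into x ≡ 1 (mod 3): 8·t ≡ 1 − 7 = -6 (mod 3).
    Reduce coefficients mod 3: 2·t ≡ 0 (mod 3).
    The inverse of 2 mod 3 is 2 (since 2·2 = 4 = 1·3 + 1), so t ≡ 2·0 = 0 ≡ 0 (mod 3).
    Then x = 7 + 8·0 = 7, valid modulo lcm(8, 3) = 24: x ≡ 7 (mod 24).
  Combine with x ≡ 5 (mod 7): since gcd(24, 7) = 1, we get a unique residue mod 168.
    Write x = 7 + 24·t and substitute into x ≡ 5 (mod 7): 24·t ≡ 5 − 7 = -2 (mod 7).
    Reduce coefficients mod 7: 3·t ≡ 5 (mod 7).
    The inverse of 3 mod 7 is 5 (since 3·5 = 15 = 2·7 + 1), so t ≡ 5·5 = 25 ≡ 4 (mod 7).
    Then x = 7 + 24·4 = 103, valid modulo lcm(24, 7) = 168: x ≡ 103 (mod 168).
Verify: 103 mod 8 = 7 ✓, 103 mod 3 = 1 ✓, 103 mod 7 = 5 ✓.

x ≡ 103 (mod 168).


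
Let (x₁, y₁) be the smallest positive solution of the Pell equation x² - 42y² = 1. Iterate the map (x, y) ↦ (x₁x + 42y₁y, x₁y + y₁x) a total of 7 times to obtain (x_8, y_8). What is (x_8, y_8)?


Step 1: Find the fundamental solution (x₁, y₁) of x² - 42y² = 1.
  Expand √42 as a continued fraction. a₀ = ⌊√42⌋ = 6; iterate m_{k+1} = d_k·a_k − m_k, d_{k+1} = (42 − m_{k+1}²)/d_k, a_{k+1} = ⌊(a₀ + m_{k+1})/d_{k+1}⌋ (starting m₀ = 0, d₀ = 1), with convergents p_k = a_k·p_{k-1} + p_{k-2}, q_k = a_k·q_{k-1} + q_{k-2} (p₋₁ = 1, q₋₁ = 0):
  k = 0: a₀ = 6; p₀/q₀ = 6/1; p₀² − 42·q₀² = 36 − 42 = -6.
  k = 1: m = 6, d = 6, a = ⌊(6 + 6)/6⌋ = 2; p/q = (2·6 + 1)/(2·1 + 0) = 13/2; p² − 42·q² = 169 − 168 = 1.
  The first convergent with p² − 42·q² = 1 gives the fundamental solution (x₁, y₁) = (13, 2).
Step 2: Apply the recurrence (x_{n+1}, y_{n+1}) = (x₁x_n + 42y₁y_n, x₁y_n + y₁x_n) repeatedly.
  From (x_1, y_1) = (13, 2): x_2 = 13·13 + 42·2·2 = 337; y_2 = 13·2 + 2·13 = 52.
  From (x_2, y_2) = (337, 52): x_3 = 13·337 + 42·2·52 = 8749; y_3 = 13·52 + 2·337 = 1350.
  From (x_3, y_3) = (8749, 1350): x_4 = 13·8749 + 42·2·1350 = 227137; y_4 = 13·1350 + 2·8749 = 35048.
  From (x_4, y_4) = (227137, 35048): x_5 = 13·227137 + 42·2·35048 = 5896813; y_5 = 13·35048 + 2·227137 = 909898.
  From (x_5, y_5) = (5896813, 909898): x_6 = 13·5896813 + 42·2·909898 = 153090001; y_6 = 13·909898 + 2·5896813 = 23622300.
  From (x_6, y_6) = (153090001, 23622300): x_7 = 13·153090001 + 42·2·23622300 = 3974443213; y_7 = 13·23622300 + 2·153090001 = 613269902.
  From (x_7, y_7) = (3974443213, 613269902): x_8 = 13·3974443213 + 42·2·613269902 = 103182433537; y_8 = 13·613269902 + 2·3974443213 = 15921395152.
Step 3: Verify x_8² - 42·y_8² = 10646614590617422330369 - 10646614590617422330368 = 1 (should be 1). ✓

(x_1, y_1) = (13, 2); (x_8, y_8) = (103182433537, 15921395152).


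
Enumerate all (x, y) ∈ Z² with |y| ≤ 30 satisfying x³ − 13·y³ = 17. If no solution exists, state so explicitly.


The equation is x³ - 13y³ = 17. For fixed y, x³ = 13·y³ + 17, so a solution requires the RHS to be a perfect cube.
Strategy: iterate y from -30 to 30, compute RHS = 13·y³ + 17, and check whether it is a (positive or negative) perfect cube.
Check small values of y:
  y = 0: RHS = 17 is not a perfect cube.
  y = 1: RHS = 30 is not a perfect cube.
  y = -1: RHS = 4 is not a perfect cube.
  y = 2: RHS = 121 is not a perfect cube.
  y = -2: RHS = -87 is not a perfect cube.
  y = 3: RHS = 368 is not a perfect cube.
  y = -3: RHS = -334 is not a perfect cube.
Continuing the search up to |y| = 30 finds no solutions either.
No (x, y) in the scanned range satisfies the equation.

No integer solutions with |y| ≤ 30.


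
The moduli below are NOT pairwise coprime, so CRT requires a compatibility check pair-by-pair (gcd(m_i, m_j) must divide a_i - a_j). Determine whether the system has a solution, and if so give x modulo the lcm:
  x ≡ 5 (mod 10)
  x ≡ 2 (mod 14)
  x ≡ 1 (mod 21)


Moduli 10, 14, 21 are not pairwise coprime, so CRT works modulo lcm(m_i) when all pairwise compatibility conditions hold.
Pairwise compatibility: gcd(m_i, m_j) must divide a_i - a_j for every pair.
Merge one congruence at a time:
  Start: x ≡ 5 (mod 10).
  Combine with x ≡ 2 (mod 14): gcd(10, 14) = 2, and 2 - 5 = -3 is NOT divisible by 2.
    ⇒ system is inconsistent (no integer solution).

No solution (the system is inconsistent).


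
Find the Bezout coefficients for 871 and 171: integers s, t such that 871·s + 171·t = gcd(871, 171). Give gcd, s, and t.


Euclidean algorithm on (871, 171) — divide until remainder is 0:
  871 = 5 · 171 + 16
  171 = 10 · 16 + 11
  16 = 1 · 11 + 5
  11 = 2 · 5 + 1
  5 = 5 · 1 + 0
gcd(871, 171) = 1.
Track Bezout coefficients alongside the remainders: start with r₀ = 871 = a·1 + b·0 (s = 1, t = 0) and r₁ = 171 = a·0 + b·1 (s = 0, t = 1); each new remainder r_{k+1} = r_{k-1} − q_k·r_k inherits s_{k+1} = s_{k-1} − q_k·s_k, t_{k+1} = t_{k-1} − q_k·t_k, so r_k = a·s_k + b·t_k at every step:
  q = 5: r = 16, s = 1 − 5·0 = 1, t = 0 − 5·1 = -5  (check: 871·1 + 171·(-5) = 16)
  q = 10: r = 11, s = 0 − 10·1 = -10, t = 1 − 10·(-5) = 51  (check: 871·(-10) + 171·51 = 11)
  q = 1: r = 5, s = 1 − 1·(-10) = 11, t = -5 − 1·51 = -56  (check: 871·11 + 171·(-56) = 5)
  q = 2: r = 1, s = -10 − 2·11 = -32, t = 51 − 2·(-56) = 163  (check: 871·(-32) + 171·163 = 1)
The row with r = 1 (the gcd) gives the Bezout coefficients s = -32, t = 163.
Result: 871 · (-32) + 171 · (163) = 1.

gcd(871, 171) = 1; s = -32, t = 163 (check: 871·(-32) + 171·163 = 1).


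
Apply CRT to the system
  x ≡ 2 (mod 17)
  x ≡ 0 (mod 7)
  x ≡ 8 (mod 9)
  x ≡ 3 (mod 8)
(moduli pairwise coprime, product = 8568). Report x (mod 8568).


Product of moduli M = 17 · 7 · 9 · 8 = 8568.
Merge one congruence at a time:
  Start: x ≡ 2 (mod 17).
  Combine with x ≡ 0 (mod 7); new modulus lcm = 119.
    Write x = 2 + 17·t and substitute into x ≡ 0 (mod 7): 17·t ≡ 0 − 2 = -2 (mod 7).
    Reduce coefficients mod 7: 3·t ≡ 5 (mod 7).
    The inverse of 3 mod 7 is 5 (since 3·5 = 15 = 2·7 + 1), so t ≡ 5·5 = 25 ≡ 4 (mod 7).
    Then x = 2 + 17·4 = 70, valid modulo lcm(17, 7) = 119: x ≡ 70 (mod 119).
  Combine with x ≡ 8 (mod 9); new modulus lcm = 1071.
    Write x = 70 + 119·t and substitute into x ≡ 8 (mod 9): 119·t ≡ 8 − 70 = -62 (mod 9).
    Reduce coefficients mod 9: 2·t ≡ 1 (mod 9).
    The inverse of 2 mod 9 is 5 (since 2·5 = 10 = 1·9 + 1), so t ≡ 5·1 = 5 ≡ 5 (mod 9).
    Then x = 70 + 119·5 = 665, valid modulo lcm(119, 9) = 1071: x ≡ 665 (mod 1071).
  Combine with x ≡ 3 (mod 8); new modulus lcm = 8568.
    Write x = 665 + 1071·t and substitute into x ≡ 3 (mod 8): 1071·t ≡ 3 − 665 = -662 (mod 8).
    Reduce coefficients mod 8: 7·t ≡ 2 (mod 8).
    The inverse of 7 mod 8 is 7 (since 7·7 = 49 = 6·8 + 1), so t ≡ 7·2 = 14 ≡ 6 (mod 8).
    Then x = 665 + 1071·6 = 7091, valid modulo lcm(1071, 8) = 8568: x ≡ 7091 (mod 8568).
Verify against each original: 7091 mod 17 = 2, 7091 mod 7 = 0, 7091 mod 9 = 8, 7091 mod 8 = 3.

x ≡ 7091 (mod 8568).


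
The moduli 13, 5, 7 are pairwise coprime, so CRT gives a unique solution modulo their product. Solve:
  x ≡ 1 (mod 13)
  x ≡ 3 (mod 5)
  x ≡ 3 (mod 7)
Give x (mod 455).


Moduli 13, 5, 7 are pairwise coprime; by CRT there is a unique solution modulo M = 13 · 5 · 7 = 455.
Solve pairwise, accumulating the modulus:
  Start with x ≡ 1 (mod 13).
  Combine with x ≡ 3 (mod 5): since gcd(13, 5) = 1, we get a unique residue mod 65.
    Write x = 1 + 13·t and substitute into x ≡ 3 (mod 5): 13·t ≡ 3 − 1 = 2 (mod 5).
    Reduce coefficients mod 5: 3·t ≡ 2 (mod 5).
    The inverse of 3 mod 5 is 2 (since 3·2 = 6 = 1·5 + 1), so t ≡ 2·2 = 4 ≡ 4 (mod 5).
    Then x = 1 + 13·4 = 53, valid modulo lcm(13, 5) = 65: x ≡ 53 (mod 65).
  Combine with x ≡ 3 (mod 7): since gcd(65, 7) = 1, we get a unique residue mod 455.
    Write x = 53 + 65·t and substitute into x ≡ 3 (mod 7): 65·t ≡ 3 − 53 = -50 (mod 7).
    Reduce coefficients mod 7: 2·t ≡ 6 (mod 7).
    The inverse of 2 mod 7 is 4 (since 2·4 = 8 = 1·7 + 1), so t ≡ 4·6 = 24 ≡ 3 (mod 7).
    Then x = 53 + 65·3 = 248, valid modulo lcm(65, 7) = 455: x ≡ 248 (mod 455).
Verify: 248 mod 13 = 1 ✓, 248 mod 5 = 3 ✓, 248 mod 7 = 3 ✓.

x ≡ 248 (mod 455).


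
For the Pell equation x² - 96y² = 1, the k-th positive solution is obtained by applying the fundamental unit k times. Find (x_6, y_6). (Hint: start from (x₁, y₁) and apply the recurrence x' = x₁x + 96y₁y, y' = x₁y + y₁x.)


Step 1: Find the fundamental solution (x₁, y₁) of x² - 96y² = 1.
  Expand √96 as a continued fraction. a₀ = ⌊√96⌋ = 9; iterate m_{k+1} = d_k·a_k − m_k, d_{k+1} = (96 − m_{k+1}²)/d_k, a_{k+1} = ⌊(a₀ + m_{k+1})/d_{k+1}⌋ (starting m₀ = 0, d₀ = 1), with convergents p_k = a_k·p_{k-1} + p_{k-2}, q_k = a_k·q_{k-1} + q_{k-2} (p₋₁ = 1, q₋₁ = 0):
  k = 0: a₀ = 9; p₀/q₀ = 9/1; p₀² − 96·q₀² = 81 − 96 = -15.
  k = 1: m = 9, d = 15, a = ⌊(9 + 9)/15⌋ = 1; p/q = (1·9 + 1)/(1·1 + 0) = 10/1; p² − 96·q² = 100 − 96 = 4.
  k = 2: m = 6, d = 4, a = ⌊(9 + 6)/4⌋ = 3; p/q = (3·10 + 9)/(3·1 + 1) = 39/4; p² − 96·q² = 1521 − 1536 = -15.
  k = 3: m = 6, d = 15, a = ⌊(9 + 6)/15⌋ = 1; p/q = (1·39 + 10)/(1·4 + 1) = 49/5; p² − 96·q² = 2401 − 2400 = 1.
  The first convergent with p² − 96·q² = 1 gives the fundamental solution (x₁, y₁) = (49, 5).
Step 2: Apply the recurrence (x_{n+1}, y_{n+1}) = (x₁x_n + 96y₁y_n, x₁y_n + y₁x_n) repeatedly.
  From (x_1, y_1) = (49, 5): x_2 = 49·49 + 96·5·5 = 4801; y_2 = 49·5 + 5·49 = 490.
  From (x_2, y_2) = (4801, 490): x_3 = 49·4801 + 96·5·490 = 470449; y_3 = 49·490 + 5·4801 = 48015.
  From (x_3, y_3) = (470449, 48015): x_4 = 49·470449 + 96·5·48015 = 46099201; y_4 = 49·48015 + 5·470449 = 4704980.
  From (x_4, y_4) = (46099201, 4704980): x_5 = 49·46099201 + 96·5·4704980 = 4517251249; y_5 = 49·4704980 + 5·46099201 = 461040025.
  From (x_5, y_5) = (4517251249, 461040025): x_6 = 49·4517251249 + 96·5·461040025 = 442644523201; y_6 = 49·461040025 + 5·4517251249 = 45177217470.
Step 3: Verify x_6² - 96·y_6² = 195934173919840627286401 - 195934173919840627286400 = 1 (should be 1). ✓

(x_1, y_1) = (49, 5); (x_6, y_6) = (442644523201, 45177217470).


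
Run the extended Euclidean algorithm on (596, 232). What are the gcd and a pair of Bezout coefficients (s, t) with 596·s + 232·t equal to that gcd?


Euclidean algorithm on (596, 232) — divide until remainder is 0:
  596 = 2 · 232 + 132
  232 = 1 · 132 + 100
  132 = 1 · 100 + 32
  100 = 3 · 32 + 4
  32 = 8 · 4 + 0
gcd(596, 232) = 4.
Track Bezout coefficients alongside the remainders: start with r₀ = 596 = a·1 + b·0 (s = 1, t = 0) and r₁ = 232 = a·0 + b·1 (s = 0, t = 1); each new remainder r_{k+1} = r_{k-1} − q_k·r_k inherits s_{k+1} = s_{k-1} − q_k·s_k, t_{k+1} = t_{k-1} − q_k·t_k, so r_k = a·s_k + b·t_k at every step:
  q = 2: r = 132, s = 1 − 2·0 = 1, t = 0 − 2·1 = -2  (check: 596·1 + 232·(-2) = 132)
  q = 1: r = 100, s = 0 − 1·1 = -1, t = 1 − 1·(-2) = 3  (check: 596·(-1) + 232·3 = 100)
  q = 1: r = 32, s = 1 − 1·(-1) = 2, t = -2 − 1·3 = -5  (check: 596·2 + 232·(-5) = 32)
  q = 3: r = 4, s = -1 − 3·2 = -7, t = 3 − 3·(-5) = 18  (check: 596·(-7) + 232·18 = 4)
The row with r = 4 (the gcd) gives the Bezout coefficients s = -7, t = 18.
Result: 596 · (-7) + 232 · (18) = 4.

gcd(596, 232) = 4; s = -7, t = 18 (check: 596·(-7) + 232·18 = 4).


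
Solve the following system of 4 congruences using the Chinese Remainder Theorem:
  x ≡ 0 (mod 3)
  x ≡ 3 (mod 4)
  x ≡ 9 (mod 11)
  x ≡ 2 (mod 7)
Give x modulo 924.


Product of moduli M = 3 · 4 · 11 · 7 = 924.
Merge one congruence at a time:
  Start: x ≡ 0 (mod 3).
  Combine with x ≡ 3 (mod 4); new modulus lcm = 12.
    Write x = 0 + 3·t and substitute into x ≡ 3 (mod 4): 3·t ≡ 3 − 0 = 3 (mod 4).
    The inverse of 3 mod 4 is 3 (since 3·3 = 9 = 2·4 + 1), so t ≡ 3·3 = 9 ≡ 1 (mod 4).
    Then x = 0 + 3·1 = 3, valid modulo lcm(3, 4) = 12: x ≡ 3 (mod 12).
  Combine with x ≡ 9 (mod 11); new modulus lcm = 132.
    Write x = 3 + 12·t and substitute into x ≡ 9 (mod 11): 12·t ≡ 9 − 3 = 6 (mod 11).
    Reduce coefficients mod 11: 1·t ≡ 6 (mod 11).
    So t ≡ 6 (mod 11).
    Then x = 3 + 12·6 = 75, valid modulo lcm(12, 11) = 132: x ≡ 75 (mod 132).
  Combine with x ≡ 2 (mod 7); new modulus lcm = 924.
    Write x = 75 + 132·t and substitute into x ≡ 2 (mod 7): 132·t ≡ 2 − 75 = -73 (mod 7).
    Reduce coefficients mod 7: 6·t ≡ 4 (mod 7).
    The inverse of 6 mod 7 is 6 (since 6·6 = 36 = 5·7 + 1), so t ≡ 6·4 = 24 ≡ 3 (mod 7).
    Then x = 75 + 132·3 = 471, valid modulo lcm(132, 7) = 924: x ≡ 471 (mod 924).
Verify against each original: 471 mod 3 = 0, 471 mod 4 = 3, 471 mod 11 = 9, 471 mod 7 = 2.

x ≡ 471 (mod 924).
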